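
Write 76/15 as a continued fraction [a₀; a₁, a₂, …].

76 = 5·15 + 1, so a_0 = 5
15 = 15·1 + 0, so a_1 = 15

[5; 15]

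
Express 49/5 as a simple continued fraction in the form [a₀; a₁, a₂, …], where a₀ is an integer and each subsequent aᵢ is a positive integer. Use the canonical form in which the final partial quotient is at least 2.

[9; 1, 4]

Apply division with remainder until the remainder is 0:
49 = 9·5 + 4, so a_0 = 9
5 = 1·4 + 1, so a_1 = 1
4 = 4·1 + 0, so a_2 = 4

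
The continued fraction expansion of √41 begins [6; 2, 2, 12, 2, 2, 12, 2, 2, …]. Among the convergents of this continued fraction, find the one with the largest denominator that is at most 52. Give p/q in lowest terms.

a_0 = 6: 6/1  (≤ bound)
a_1 = 2: 13/2  (≤ bound)
a_2 = 2: 32/5  (≤ bound)
a_3 = 12: 397/62  (> 52, stop)

32/5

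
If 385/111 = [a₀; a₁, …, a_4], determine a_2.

Repeatedly divide and take the remainder:
385 ÷ 111 → quotient 3, remainder 52
111 ÷ 52 → quotient 2, remainder 7
52 ÷ 7 → quotient 7, remainder 3

7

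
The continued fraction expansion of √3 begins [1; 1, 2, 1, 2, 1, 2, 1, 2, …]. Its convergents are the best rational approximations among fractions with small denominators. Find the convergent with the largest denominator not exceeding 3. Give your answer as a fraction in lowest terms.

a_0 = 1: 1/1  (≤ bound)
a_1 = 1: 2/1  (≤ bound)
a_2 = 2: 5/3  (≤ bound)
a_3 = 1: 7/4  (> 3, stop)

5/3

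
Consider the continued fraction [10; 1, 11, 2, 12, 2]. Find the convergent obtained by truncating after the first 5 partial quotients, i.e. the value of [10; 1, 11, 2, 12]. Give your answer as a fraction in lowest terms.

3407/312

Starting at the tail and folding back:
Start with 12.
2 + 1/(12/1) = 2 + 1/12 = 25/12
11 + 1/(25/12) = 11 + 12/25 = 287/25
1 + 1/(287/25) = 1 + 25/287 = 312/287
10 + 1/(312/287) = 10 + 287/312 = 3407/312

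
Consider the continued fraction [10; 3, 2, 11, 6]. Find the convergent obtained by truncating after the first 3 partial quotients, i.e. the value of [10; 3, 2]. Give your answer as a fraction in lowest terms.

Start with 2.
3 + 1/(2/1) = 3 + 1/2 = 7/2
10 + 1/(7/2) = 10 + 2/7 = 72/7

72/7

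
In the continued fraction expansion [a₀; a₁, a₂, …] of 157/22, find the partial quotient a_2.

Repeatedly divide and take the remainder:
157 = 7·22 + 3, so a_0 = 7
22 = 7·3 + 1, so a_1 = 7
3 = 3·1 + 0, so a_2 = 3

3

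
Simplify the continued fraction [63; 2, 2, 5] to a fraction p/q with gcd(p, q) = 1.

1712/27

a_0 = 63: 63/1
a_1 = 2: 127/2
a_2 = 2: 317/5
a_3 = 5: 1712/27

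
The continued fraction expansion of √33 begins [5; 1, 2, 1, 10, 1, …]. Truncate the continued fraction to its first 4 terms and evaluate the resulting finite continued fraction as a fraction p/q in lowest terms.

23/4

a_0 = 5: 5/1
a_1 = 1: 6/1
a_2 = 2: 17/3
a_3 = 1: 23/4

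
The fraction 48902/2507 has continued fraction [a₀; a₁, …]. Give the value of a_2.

48902 ÷ 2507 → quotient 19, remainder 1269
2507 ÷ 1269 → quotient 1, remainder 1238
1269 ÷ 1238 → quotient 1, remainder 31

1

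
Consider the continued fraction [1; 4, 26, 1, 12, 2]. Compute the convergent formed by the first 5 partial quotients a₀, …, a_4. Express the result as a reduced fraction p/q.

a_0 = 1: 1/1
a_1 = 4: 5/4
a_2 = 26: 131/105
a_3 = 1: 136/109
a_4 = 12: 1763/1413

1763/1413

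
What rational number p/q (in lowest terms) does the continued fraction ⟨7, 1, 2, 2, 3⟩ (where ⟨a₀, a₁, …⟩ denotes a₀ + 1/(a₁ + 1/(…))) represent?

185/24

a_0 = 7: 7/1
a_1 = 1: 8/1
a_2 = 2: 23/3
a_3 = 2: 54/7
a_4 = 3: 185/24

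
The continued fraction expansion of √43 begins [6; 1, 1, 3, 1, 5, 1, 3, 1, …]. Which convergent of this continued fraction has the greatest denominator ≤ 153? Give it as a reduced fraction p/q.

400/61

List convergents until the denominator exceeds the bound:
a_0 = 6: 6/1  (≤ bound)
a_1 = 1: 7/1  (≤ bound)
a_2 = 1: 13/2  (≤ bound)
a_3 = 3: 46/7  (≤ bound)
a_4 = 1: 59/9  (≤ bound)
a_5 = 5: 341/52  (≤ bound)
a_6 = 1: 400/61  (≤ bound)
a_7 = 3: 1541/235  (> 153, stop)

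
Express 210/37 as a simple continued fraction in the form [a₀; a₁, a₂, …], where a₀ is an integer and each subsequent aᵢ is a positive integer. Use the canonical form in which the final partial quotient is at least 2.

Apply division with remainder until the remainder is 0:
210 ÷ 37 → quotient 5, remainder 25
37 ÷ 25 → quotient 1, remainder 12
25 ÷ 12 → quotient 2, remainder 1
12 ÷ 1 → quotient 12, remainder 0

[5; 1, 2, 12]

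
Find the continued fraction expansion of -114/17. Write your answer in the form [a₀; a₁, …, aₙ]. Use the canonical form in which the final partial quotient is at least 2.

Run the Euclidean algorithm, recording each quotient:
-114 = -7·17 + 5, so a_0 = -7
17 = 3·5 + 2, so a_1 = 3
5 = 2·2 + 1, so a_2 = 2
2 = 2·1 + 0, so a_3 = 2

[-7; 3, 2, 2]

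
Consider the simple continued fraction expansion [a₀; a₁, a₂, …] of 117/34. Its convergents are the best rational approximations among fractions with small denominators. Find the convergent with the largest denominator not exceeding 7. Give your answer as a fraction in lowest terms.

24/7

a_0 = 3: 3/1  (≤ bound)
a_1 = 2: 7/2  (≤ bound)
a_2 = 3: 24/7  (≤ bound)
a_3 = 1: 31/9  (> 7, stop)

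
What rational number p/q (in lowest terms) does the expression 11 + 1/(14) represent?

155/14

Collapse the nested fraction from the inside out:
Start with 14.
11 + 1/(14/1) = 11 + 1/14 = 155/14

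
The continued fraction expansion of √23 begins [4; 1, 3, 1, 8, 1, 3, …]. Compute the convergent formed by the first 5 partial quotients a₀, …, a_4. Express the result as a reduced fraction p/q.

Use the convergent recurrence hₖ = aₖ·hₖ₋₁ + hₖ₋₂ (and likewise for the denominators kₖ):
a_0 = 4: 4/1
a_1 = 1: 5/1
a_2 = 3: 19/4
a_3 = 1: 24/5
a_4 = 8: 211/44

211/44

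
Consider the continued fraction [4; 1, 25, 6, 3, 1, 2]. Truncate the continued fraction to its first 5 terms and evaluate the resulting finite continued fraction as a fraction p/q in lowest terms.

Use the convergent recurrence hₖ = aₖ·hₖ₋₁ + hₖ₋₂ (and likewise for the denominators kₖ):
a_0 = 4: 4/1
a_1 = 1: 5/1
a_2 = 25: 129/26
a_3 = 6: 779/157
a_4 = 3: 2466/497

2466/497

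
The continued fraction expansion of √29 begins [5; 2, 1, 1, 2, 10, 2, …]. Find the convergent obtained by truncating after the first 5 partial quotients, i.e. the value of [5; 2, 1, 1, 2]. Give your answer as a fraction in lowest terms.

Compute successive convergents:
a_0 = 5: 5/1
a_1 = 2: 11/2
a_2 = 1: 16/3
a_3 = 1: 27/5
a_4 = 2: 70/13

70/13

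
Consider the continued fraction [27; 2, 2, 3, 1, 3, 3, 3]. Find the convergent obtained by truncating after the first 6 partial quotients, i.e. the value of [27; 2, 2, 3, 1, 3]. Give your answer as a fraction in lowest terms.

Start with 3.
1 + 1/(3/1) = 1 + 1/3 = 4/3
3 + 1/(4/3) = 3 + 3/4 = 15/4
2 + 1/(15/4) = 2 + 4/15 = 34/15
2 + 1/(34/15) = 2 + 15/34 = 83/34
27 + 1/(83/34) = 27 + 34/83 = 2275/83

2275/83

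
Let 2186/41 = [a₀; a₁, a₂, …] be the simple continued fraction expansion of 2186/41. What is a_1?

3

Repeatedly divide and take the remainder:
2186 ÷ 41 → quotient 53, remainder 13
41 ÷ 13 → quotient 3, remainder 2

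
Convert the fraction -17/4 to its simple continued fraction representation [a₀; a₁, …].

Repeatedly divide and take the remainder:
⌊-17/4⌋ = -5, remainder 3
⌊4/3⌋ = 1, remainder 1
⌊3/1⌋ = 3, remainder 0

[-5; 1, 3]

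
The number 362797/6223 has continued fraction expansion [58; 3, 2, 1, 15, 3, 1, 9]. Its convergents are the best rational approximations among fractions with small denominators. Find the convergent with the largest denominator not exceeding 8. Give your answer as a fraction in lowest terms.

408/7

List convergents until the denominator exceeds the bound:
a_0 = 58: 58/1  (≤ bound)
a_1 = 3: 175/3  (≤ bound)
a_2 = 2: 408/7  (≤ bound)
a_3 = 1: 583/10  (> 8, stop)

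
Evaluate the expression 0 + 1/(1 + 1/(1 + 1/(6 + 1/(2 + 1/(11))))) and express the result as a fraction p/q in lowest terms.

172/321

a_0 = 0: 0/1
a_1 = 1: 1/1
a_2 = 1: 1/2
a_3 = 6: 7/13
a_4 = 2: 15/28
a_5 = 11: 172/321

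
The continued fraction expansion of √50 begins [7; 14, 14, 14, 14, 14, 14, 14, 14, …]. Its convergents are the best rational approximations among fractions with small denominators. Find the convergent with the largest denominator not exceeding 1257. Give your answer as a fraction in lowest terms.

1393/197

a_0 = 7: 7/1  (≤ bound)
a_1 = 14: 99/14  (≤ bound)
a_2 = 14: 1393/197  (≤ bound)
a_3 = 14: 19601/2772  (> 1257, stop)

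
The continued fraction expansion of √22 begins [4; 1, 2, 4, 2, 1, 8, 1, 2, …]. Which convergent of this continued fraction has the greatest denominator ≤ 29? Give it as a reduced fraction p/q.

136/29

List convergents until the denominator exceeds the bound:
a_0 = 4: 4/1  (≤ bound)
a_1 = 1: 5/1  (≤ bound)
a_2 = 2: 14/3  (≤ bound)
a_3 = 4: 61/13  (≤ bound)
a_4 = 2: 136/29  (≤ bound)
a_5 = 1: 197/42  (> 29, stop)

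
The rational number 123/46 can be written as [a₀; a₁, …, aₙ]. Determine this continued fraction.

Apply division with remainder until the remainder is 0:
123 = 2·46 + 31, so a_0 = 2
46 = 1·31 + 15, so a_1 = 1
31 = 2·15 + 1, so a_2 = 2
15 = 15·1 + 0, so a_3 = 15

[2; 1, 2, 15]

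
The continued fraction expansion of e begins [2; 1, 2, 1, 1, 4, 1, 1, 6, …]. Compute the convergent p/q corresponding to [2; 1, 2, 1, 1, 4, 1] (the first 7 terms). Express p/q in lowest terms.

a_0 = 2: 2/1
a_1 = 1: 3/1
a_2 = 2: 8/3
a_3 = 1: 11/4
a_4 = 1: 19/7
a_5 = 4: 87/32
a_6 = 1: 106/39

106/39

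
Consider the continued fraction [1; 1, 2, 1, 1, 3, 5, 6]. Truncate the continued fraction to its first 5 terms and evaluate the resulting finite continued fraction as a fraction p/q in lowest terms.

a_0 = 1: 1/1
a_1 = 1: 2/1
a_2 = 2: 5/3
a_3 = 1: 7/4
a_4 = 1: 12/7

12/7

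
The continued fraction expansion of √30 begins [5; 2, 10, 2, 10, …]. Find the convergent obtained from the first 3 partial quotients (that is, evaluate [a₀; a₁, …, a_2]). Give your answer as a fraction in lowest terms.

Start with 10.
2 + 1/(10/1) = 2 + 1/10 = 21/10
5 + 1/(21/10) = 5 + 10/21 = 115/21

115/21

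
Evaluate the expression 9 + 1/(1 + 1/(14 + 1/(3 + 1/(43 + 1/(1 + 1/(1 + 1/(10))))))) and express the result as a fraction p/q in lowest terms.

420827/42359

a_0 = 9: 9/1
a_1 = 1: 10/1
a_2 = 14: 149/15
a_3 = 3: 457/46
a_4 = 43: 19800/1993
a_5 = 1: 20257/2039
a_6 = 1: 40057/4032
a_7 = 10: 420827/42359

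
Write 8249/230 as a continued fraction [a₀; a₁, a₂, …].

[35; 1, 6, 2, 2, 1, 1, 2]

Repeatedly divide and take the remainder:
8249 = 35·230 + 199, so a_0 = 35
230 = 1·199 + 31, so a_1 = 1
199 = 6·31 + 13, so a_2 = 6
31 = 2·13 + 5, so a_3 = 2
13 = 2·5 + 3, so a_4 = 2
5 = 1·3 + 2, so a_5 = 1
3 = 1·2 + 1, so a_6 = 1
2 = 2·1 + 0, so a_7 = 2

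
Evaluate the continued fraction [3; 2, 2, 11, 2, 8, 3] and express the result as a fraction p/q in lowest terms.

Starting at the tail and folding back:
Start with 3.
8 + 1/(3/1) = 8 + 1/3 = 25/3
2 + 1/(25/3) = 2 + 3/25 = 53/25
11 + 1/(53/25) = 11 + 25/53 = 608/53
2 + 1/(608/53) = 2 + 53/608 = 1269/608
2 + 1/(1269/608) = 2 + 608/1269 = 3146/1269
3 + 1/(3146/1269) = 3 + 1269/3146 = 10707/3146

10707/3146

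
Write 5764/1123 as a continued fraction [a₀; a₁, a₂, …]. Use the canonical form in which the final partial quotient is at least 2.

Repeatedly divide and take the remainder:
5764 ÷ 1123 → quotient 5, remainder 149
1123 ÷ 149 → quotient 7, remainder 80
149 ÷ 80 → quotient 1, remainder 69
80 ÷ 69 → quotient 1, remainder 11
69 ÷ 11 → quotient 6, remainder 3
11 ÷ 3 → quotient 3, remainder 2
3 ÷ 2 → quotient 1, remainder 1
2 ÷ 1 → quotient 2, remainder 0

[5; 7, 1, 1, 6, 3, 1, 2]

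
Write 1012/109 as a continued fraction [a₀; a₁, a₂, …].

[9; 3, 1, 1, 15]

1012 ÷ 109 → quotient 9, remainder 31
109 ÷ 31 → quotient 3, remainder 16
31 ÷ 16 → quotient 1, remainder 15
16 ÷ 15 → quotient 1, remainder 1
15 ÷ 1 → quotient 15, remainder 0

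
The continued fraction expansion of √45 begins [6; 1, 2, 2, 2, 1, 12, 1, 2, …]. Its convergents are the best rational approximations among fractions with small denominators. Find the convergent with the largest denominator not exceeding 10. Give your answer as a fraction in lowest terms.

List convergents until the denominator exceeds the bound:
a_0 = 6: 6/1  (≤ bound)
a_1 = 1: 7/1  (≤ bound)
a_2 = 2: 20/3  (≤ bound)
a_3 = 2: 47/7  (≤ bound)
a_4 = 2: 114/17  (> 10, stop)

47/7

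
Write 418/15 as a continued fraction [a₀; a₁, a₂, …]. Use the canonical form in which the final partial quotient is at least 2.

Run the Euclidean algorithm, recording each quotient:
⌊418/15⌋ = 27, remainder 13
⌊15/13⌋ = 1, remainder 2
⌊13/2⌋ = 6, remainder 1
⌊2/1⌋ = 2, remainder 0

[27; 1, 6, 2]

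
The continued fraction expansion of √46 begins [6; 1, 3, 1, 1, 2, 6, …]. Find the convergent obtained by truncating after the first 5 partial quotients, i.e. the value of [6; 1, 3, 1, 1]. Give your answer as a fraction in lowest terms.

Start with 1.
1 + 1/(1/1) = 1 + 1/1 = 2/1
3 + 1/(2/1) = 3 + 1/2 = 7/2
1 + 1/(7/2) = 1 + 2/7 = 9/7
6 + 1/(9/7) = 6 + 7/9 = 61/9

61/9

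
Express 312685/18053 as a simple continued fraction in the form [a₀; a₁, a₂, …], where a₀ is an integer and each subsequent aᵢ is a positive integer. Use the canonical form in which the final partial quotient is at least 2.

[17; 3, 8, 3, 1, 57, 1, 2]

312685 ÷ 18053 → quotient 17, remainder 5784
18053 ÷ 5784 → quotient 3, remainder 701
5784 ÷ 701 → quotient 8, remainder 176
701 ÷ 176 → quotient 3, remainder 173
176 ÷ 173 → quotient 1, remainder 3
173 ÷ 3 → quotient 57, remainder 2
3 ÷ 2 → quotient 1, remainder 1
2 ÷ 1 → quotient 2, remainder 0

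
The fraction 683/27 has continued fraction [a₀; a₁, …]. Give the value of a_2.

2

Run the Euclidean algorithm, recording each quotient:
683 ÷ 27 → quotient 25, remainder 8
27 ÷ 8 → quotient 3, remainder 3
8 ÷ 3 → quotient 2, remainder 2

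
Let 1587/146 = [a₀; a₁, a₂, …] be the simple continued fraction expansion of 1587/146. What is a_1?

Repeatedly divide and take the remainder:
1587 = 10·146 + 127, so a_0 = 10
146 = 1·127 + 19, so a_1 = 1

1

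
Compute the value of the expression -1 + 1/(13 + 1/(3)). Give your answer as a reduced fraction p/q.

-37/40

Compute successive convergents:
a_0 = -1: -1/1
a_1 = 13: -12/13
a_2 = 3: -37/40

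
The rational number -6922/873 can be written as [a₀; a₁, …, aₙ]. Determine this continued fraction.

-6922 ÷ 873 → quotient -8, remainder 62
873 ÷ 62 → quotient 14, remainder 5
62 ÷ 5 → quotient 12, remainder 2
5 ÷ 2 → quotient 2, remainder 1
2 ÷ 1 → quotient 2, remainder 0

[-8; 14, 12, 2, 2]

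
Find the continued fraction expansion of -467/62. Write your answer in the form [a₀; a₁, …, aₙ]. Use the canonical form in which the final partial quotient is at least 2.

Run the Euclidean algorithm, recording each quotient:
-467 ÷ 62 → quotient -8, remainder 29
62 ÷ 29 → quotient 2, remainder 4
29 ÷ 4 → quotient 7, remainder 1
4 ÷ 1 → quotient 4, remainder 0

[-8; 2, 7, 4]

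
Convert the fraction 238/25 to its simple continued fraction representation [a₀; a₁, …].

[9; 1, 1, 12]

Run the Euclidean algorithm, recording each quotient:
238 ÷ 25 → quotient 9, remainder 13
25 ÷ 13 → quotient 1, remainder 12
13 ÷ 12 → quotient 1, remainder 1
12 ÷ 1 → quotient 12, remainder 0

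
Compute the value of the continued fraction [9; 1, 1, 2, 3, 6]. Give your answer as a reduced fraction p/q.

Start with 6.
3 + 1/(6/1) = 3 + 1/6 = 19/6
2 + 1/(19/6) = 2 + 6/19 = 44/19
1 + 1/(44/19) = 1 + 19/44 = 63/44
1 + 1/(63/44) = 1 + 44/63 = 107/63
9 + 1/(107/63) = 9 + 63/107 = 1026/107

1026/107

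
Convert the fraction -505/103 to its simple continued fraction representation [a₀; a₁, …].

[-5; 10, 3, 3]

Repeatedly divide and take the remainder:
-505 = -5·103 + 10, so a_0 = -5
103 = 10·10 + 3, so a_1 = 10
10 = 3·3 + 1, so a_2 = 3
3 = 3·1 + 0, so a_3 = 3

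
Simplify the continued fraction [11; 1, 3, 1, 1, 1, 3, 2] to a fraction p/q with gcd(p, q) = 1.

1367/116

a_0 = 11: 11/1
a_1 = 1: 12/1
a_2 = 3: 47/4
a_3 = 1: 59/5
a_4 = 1: 106/9
a_5 = 1: 165/14
a_6 = 3: 601/51
a_7 = 2: 1367/116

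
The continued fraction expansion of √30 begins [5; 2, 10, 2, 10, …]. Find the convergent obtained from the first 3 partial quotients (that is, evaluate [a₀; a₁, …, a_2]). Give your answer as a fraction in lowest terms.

Start with 10.
2 + 1/(10/1) = 2 + 1/10 = 21/10
5 + 1/(21/10) = 5 + 10/21 = 115/21

115/21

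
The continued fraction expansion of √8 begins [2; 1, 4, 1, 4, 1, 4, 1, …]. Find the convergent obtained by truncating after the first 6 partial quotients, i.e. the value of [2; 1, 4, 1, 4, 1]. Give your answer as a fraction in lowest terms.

Compute successive convergents:
a_0 = 2: 2/1
a_1 = 1: 3/1
a_2 = 4: 14/5
a_3 = 1: 17/6
a_4 = 4: 82/29
a_5 = 1: 99/35

99/35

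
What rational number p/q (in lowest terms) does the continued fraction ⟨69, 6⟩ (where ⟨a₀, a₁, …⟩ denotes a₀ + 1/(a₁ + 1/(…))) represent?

415/6

Use the convergent recurrence hₖ = aₖ·hₖ₋₁ + hₖ₋₂ (and likewise for the denominators kₖ):
a_0 = 69: 69/1
a_1 = 6: 415/6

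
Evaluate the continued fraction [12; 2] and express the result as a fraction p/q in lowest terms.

a_0 = 12: 12/1
a_1 = 2: 25/2

25/2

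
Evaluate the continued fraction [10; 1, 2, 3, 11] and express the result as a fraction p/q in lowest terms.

1209/113

Use the convergent recurrence hₖ = aₖ·hₖ₋₁ + hₖ₋₂ (and likewise for the denominators kₖ):
a_0 = 10: 10/1
a_1 = 1: 11/1
a_2 = 2: 32/3
a_3 = 3: 107/10
a_4 = 11: 1209/113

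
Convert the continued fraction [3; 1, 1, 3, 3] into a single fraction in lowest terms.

Start with 3.
3 + 1/(3/1) = 3 + 1/3 = 10/3
1 + 1/(10/3) = 1 + 3/10 = 13/10
1 + 1/(13/10) = 1 + 10/13 = 23/13
3 + 1/(23/13) = 3 + 13/23 = 82/23

82/23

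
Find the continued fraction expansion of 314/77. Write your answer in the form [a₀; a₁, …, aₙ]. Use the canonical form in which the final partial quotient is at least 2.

Apply division with remainder until the remainder is 0:
314 ÷ 77 → quotient 4, remainder 6
77 ÷ 6 → quotient 12, remainder 5
6 ÷ 5 → quotient 1, remainder 1
5 ÷ 1 → quotient 5, remainder 0

[4; 12, 1, 5]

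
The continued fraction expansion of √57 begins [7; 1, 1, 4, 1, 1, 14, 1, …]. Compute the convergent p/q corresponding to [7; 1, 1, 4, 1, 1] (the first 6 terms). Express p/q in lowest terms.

151/20

a_0 = 7: 7/1
a_1 = 1: 8/1
a_2 = 1: 15/2
a_3 = 4: 68/9
a_4 = 1: 83/11
a_5 = 1: 151/20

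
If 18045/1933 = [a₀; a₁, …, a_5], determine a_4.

18045 = 9·1933 + 648, so a_0 = 9
1933 = 2·648 + 637, so a_1 = 2
648 = 1·637 + 11, so a_2 = 1
637 = 57·11 + 10, so a_3 = 57
11 = 1·10 + 1, so a_4 = 1

1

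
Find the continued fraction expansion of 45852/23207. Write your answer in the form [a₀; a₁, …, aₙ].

Repeatedly divide and take the remainder:
45852 = 1·23207 + 22645, so a_0 = 1
23207 = 1·22645 + 562, so a_1 = 1
22645 = 40·562 + 165, so a_2 = 40
562 = 3·165 + 67, so a_3 = 3
165 = 2·67 + 31, so a_4 = 2
67 = 2·31 + 5, so a_5 = 2
31 = 6·5 + 1, so a_6 = 6
5 = 5·1 + 0, so a_7 = 5

[1; 1, 40, 3, 2, 2, 6, 5]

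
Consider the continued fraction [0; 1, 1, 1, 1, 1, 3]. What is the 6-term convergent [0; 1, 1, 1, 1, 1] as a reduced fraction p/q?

Start with 1.
1 + 1/(1/1) = 1 + 1/1 = 2/1
1 + 1/(2/1) = 1 + 1/2 = 3/2
1 + 1/(3/2) = 1 + 2/3 = 5/3
1 + 1/(5/3) = 1 + 3/5 = 8/5
0 + 1/(8/5) = 0 + 5/8 = 5/8

5/8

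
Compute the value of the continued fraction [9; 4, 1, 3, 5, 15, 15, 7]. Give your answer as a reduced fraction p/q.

1489387/161714

Start with 7.
15 + 1/(7/1) = 15 + 1/7 = 106/7
15 + 1/(106/7) = 15 + 7/106 = 1597/106
5 + 1/(1597/106) = 5 + 106/1597 = 8091/1597
3 + 1/(8091/1597) = 3 + 1597/8091 = 25870/8091
1 + 1/(25870/8091) = 1 + 8091/25870 = 33961/25870
4 + 1/(33961/25870) = 4 + 25870/33961 = 161714/33961
9 + 1/(161714/33961) = 9 + 33961/161714 = 1489387/161714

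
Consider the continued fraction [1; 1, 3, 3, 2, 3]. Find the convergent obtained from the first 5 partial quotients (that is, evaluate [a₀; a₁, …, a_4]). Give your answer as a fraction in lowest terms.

Work from the innermost term outward:
Start with 2.
3 + 1/(2/1) = 3 + 1/2 = 7/2
3 + 1/(7/2) = 3 + 2/7 = 23/7
1 + 1/(23/7) = 1 + 7/23 = 30/23
1 + 1/(30/23) = 1 + 23/30 = 53/30

53/30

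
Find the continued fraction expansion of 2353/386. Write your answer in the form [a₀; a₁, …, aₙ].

Apply division with remainder until the remainder is 0:
2353 ÷ 386 → quotient 6, remainder 37
386 ÷ 37 → quotient 10, remainder 16
37 ÷ 16 → quotient 2, remainder 5
16 ÷ 5 → quotient 3, remainder 1
5 ÷ 1 → quotient 5, remainder 0

[6; 10, 2, 3, 5]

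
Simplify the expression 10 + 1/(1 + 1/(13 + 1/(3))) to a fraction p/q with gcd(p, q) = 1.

470/43

a_0 = 10: 10/1
a_1 = 1: 11/1
a_2 = 13: 153/14
a_3 = 3: 470/43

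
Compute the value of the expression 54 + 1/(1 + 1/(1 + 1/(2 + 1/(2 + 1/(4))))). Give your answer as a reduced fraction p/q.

2893/53

Starting at the tail and folding back:
Start with 4.
2 + 1/(4/1) = 2 + 1/4 = 9/4
2 + 1/(9/4) = 2 + 4/9 = 22/9
1 + 1/(22/9) = 1 + 9/22 = 31/22
1 + 1/(31/22) = 1 + 22/31 = 53/31
54 + 1/(53/31) = 54 + 31/53 = 2893/53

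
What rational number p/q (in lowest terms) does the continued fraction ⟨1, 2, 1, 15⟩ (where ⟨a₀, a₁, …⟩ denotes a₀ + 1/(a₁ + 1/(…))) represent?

Use the convergent recurrence hₖ = aₖ·hₖ₋₁ + hₖ₋₂ (and likewise for the denominators kₖ):
a_0 = 1: 1/1
a_1 = 2: 3/2
a_2 = 1: 4/3
a_3 = 15: 63/47

63/47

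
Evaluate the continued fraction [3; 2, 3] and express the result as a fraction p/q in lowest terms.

24/7

Work from the innermost term outward:
Start with 3.
2 + 1/(3/1) = 2 + 1/3 = 7/3
3 + 1/(7/3) = 3 + 3/7 = 24/7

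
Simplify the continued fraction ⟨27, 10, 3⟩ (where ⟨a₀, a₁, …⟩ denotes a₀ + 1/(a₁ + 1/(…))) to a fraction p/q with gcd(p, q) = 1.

Start with 3.
10 + 1/(3/1) = 10 + 1/3 = 31/3
27 + 1/(31/3) = 27 + 3/31 = 840/31

840/31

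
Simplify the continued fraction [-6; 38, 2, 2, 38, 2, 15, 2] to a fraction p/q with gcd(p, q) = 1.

-2854501/477824

Start with 2.
15 + 1/(2/1) = 15 + 1/2 = 31/2
2 + 1/(31/2) = 2 + 2/31 = 64/31
38 + 1/(64/31) = 38 + 31/64 = 2463/64
2 + 1/(2463/64) = 2 + 64/2463 = 4990/2463
2 + 1/(4990/2463) = 2 + 2463/4990 = 12443/4990
38 + 1/(12443/4990) = 38 + 4990/12443 = 477824/12443
-6 + 1/(477824/12443) = -6 + 12443/477824 = -2854501/477824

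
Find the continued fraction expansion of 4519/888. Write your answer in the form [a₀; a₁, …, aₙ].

⌊4519/888⌋ = 5, remainder 79
⌊888/79⌋ = 11, remainder 19
⌊79/19⌋ = 4, remainder 3
⌊19/3⌋ = 6, remainder 1
⌊3/1⌋ = 3, remainder 0

[5; 11, 4, 6, 3]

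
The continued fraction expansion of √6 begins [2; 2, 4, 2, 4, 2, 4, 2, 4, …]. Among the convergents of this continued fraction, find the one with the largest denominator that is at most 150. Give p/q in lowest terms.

List convergents until the denominator exceeds the bound:
a_0 = 2: 2/1  (≤ bound)
a_1 = 2: 5/2  (≤ bound)
a_2 = 4: 22/9  (≤ bound)
a_3 = 2: 49/20  (≤ bound)
a_4 = 4: 218/89  (≤ bound)
a_5 = 2: 485/198  (> 150, stop)

218/89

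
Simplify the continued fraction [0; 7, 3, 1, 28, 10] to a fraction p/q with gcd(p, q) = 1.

1154/8369

Start with 10.
28 + 1/(10/1) = 28 + 1/10 = 281/10
1 + 1/(281/10) = 1 + 10/281 = 291/281
3 + 1/(291/281) = 3 + 281/291 = 1154/291
7 + 1/(1154/291) = 7 + 291/1154 = 8369/1154
0 + 1/(8369/1154) = 0 + 1154/8369 = 1154/8369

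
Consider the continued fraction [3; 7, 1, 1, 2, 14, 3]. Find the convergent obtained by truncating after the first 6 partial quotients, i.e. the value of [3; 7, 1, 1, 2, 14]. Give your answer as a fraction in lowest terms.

1713/547

Start with 14.
2 + 1/(14/1) = 2 + 1/14 = 29/14
1 + 1/(29/14) = 1 + 14/29 = 43/29
1 + 1/(43/29) = 1 + 29/43 = 72/43
7 + 1/(72/43) = 7 + 43/72 = 547/72
3 + 1/(547/72) = 3 + 72/547 = 1713/547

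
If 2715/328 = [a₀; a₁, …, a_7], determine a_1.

⌊2715/328⌋ = 8, remainder 91
⌊328/91⌋ = 3, remainder 55

3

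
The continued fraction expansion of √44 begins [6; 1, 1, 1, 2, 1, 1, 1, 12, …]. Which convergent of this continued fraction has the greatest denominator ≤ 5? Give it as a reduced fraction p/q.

20/3

a_0 = 6: 6/1  (≤ bound)
a_1 = 1: 7/1  (≤ bound)
a_2 = 1: 13/2  (≤ bound)
a_3 = 1: 20/3  (≤ bound)
a_4 = 2: 53/8  (> 5, stop)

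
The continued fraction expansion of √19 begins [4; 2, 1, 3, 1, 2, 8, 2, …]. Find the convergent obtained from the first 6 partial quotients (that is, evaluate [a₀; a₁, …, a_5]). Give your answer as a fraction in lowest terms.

Build up convergents one term at a time:
a_0 = 4: 4/1
a_1 = 2: 9/2
a_2 = 1: 13/3
a_3 = 3: 48/11
a_4 = 1: 61/14
a_5 = 2: 170/39

170/39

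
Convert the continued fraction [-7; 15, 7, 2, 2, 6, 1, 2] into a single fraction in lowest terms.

Collapse the nested fraction from the inside out:
Start with 2.
1 + 1/(2/1) = 1 + 1/2 = 3/2
6 + 1/(3/2) = 6 + 2/3 = 20/3
2 + 1/(20/3) = 2 + 3/20 = 43/20
2 + 1/(43/20) = 2 + 20/43 = 106/43
7 + 1/(106/43) = 7 + 43/106 = 785/106
15 + 1/(785/106) = 15 + 106/785 = 11881/785
-7 + 1/(11881/785) = -7 + 785/11881 = -82382/11881

-82382/11881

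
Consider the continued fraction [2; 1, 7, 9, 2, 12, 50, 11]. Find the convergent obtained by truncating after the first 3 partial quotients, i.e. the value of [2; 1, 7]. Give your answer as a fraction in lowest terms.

23/8

Start with 7.
1 + 1/(7/1) = 1 + 1/7 = 8/7
2 + 1/(8/7) = 2 + 7/8 = 23/8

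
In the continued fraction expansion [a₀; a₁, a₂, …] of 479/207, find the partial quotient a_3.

479 ÷ 207 → quotient 2, remainder 65
207 ÷ 65 → quotient 3, remainder 12
65 ÷ 12 → quotient 5, remainder 5
12 ÷ 5 → quotient 2, remainder 2

2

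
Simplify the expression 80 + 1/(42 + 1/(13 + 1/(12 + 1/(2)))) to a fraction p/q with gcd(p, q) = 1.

1101047/13759

Build up convergents one term at a time:
a_0 = 80: 80/1
a_1 = 42: 3361/42
a_2 = 13: 43773/547
a_3 = 12: 528637/6606
a_4 = 2: 1101047/13759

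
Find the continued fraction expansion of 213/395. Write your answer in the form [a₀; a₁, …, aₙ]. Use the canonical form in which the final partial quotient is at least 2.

[0; 1, 1, 5, 1, 6, 1, 3]

⌊213/395⌋ = 0, remainder 213
⌊395/213⌋ = 1, remainder 182
⌊213/182⌋ = 1, remainder 31
⌊182/31⌋ = 5, remainder 27
⌊31/27⌋ = 1, remainder 4
⌊27/4⌋ = 6, remainder 3
⌊4/3⌋ = 1, remainder 1
⌊3/1⌋ = 3, remainder 0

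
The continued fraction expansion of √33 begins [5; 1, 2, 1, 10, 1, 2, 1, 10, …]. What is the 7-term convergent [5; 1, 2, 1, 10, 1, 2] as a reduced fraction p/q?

Start with 2.
1 + 1/(2/1) = 1 + 1/2 = 3/2
10 + 1/(3/2) = 10 + 2/3 = 32/3
1 + 1/(32/3) = 1 + 3/32 = 35/32
2 + 1/(35/32) = 2 + 32/35 = 102/35
1 + 1/(102/35) = 1 + 35/102 = 137/102
5 + 1/(137/102) = 5 + 102/137 = 787/137

787/137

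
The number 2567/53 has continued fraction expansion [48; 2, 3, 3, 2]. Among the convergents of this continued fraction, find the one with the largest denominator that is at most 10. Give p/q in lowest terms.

a_0 = 48: 48/1  (≤ bound)
a_1 = 2: 97/2  (≤ bound)
a_2 = 3: 339/7  (≤ bound)
a_3 = 3: 1114/23  (> 10, stop)

339/7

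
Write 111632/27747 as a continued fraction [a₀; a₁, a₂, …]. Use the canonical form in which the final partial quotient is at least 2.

[4; 43, 11, 1, 2, 2, 3, 2]

111632 ÷ 27747 → quotient 4, remainder 644
27747 ÷ 644 → quotient 43, remainder 55
644 ÷ 55 → quotient 11, remainder 39
55 ÷ 39 → quotient 1, remainder 16
39 ÷ 16 → quotient 2, remainder 7
16 ÷ 7 → quotient 2, remainder 2
7 ÷ 2 → quotient 3, remainder 1
2 ÷ 1 → quotient 2, remainder 0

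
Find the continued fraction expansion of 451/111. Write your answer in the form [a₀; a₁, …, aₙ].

[4; 15, 1, 6]

451 = 4·111 + 7, so a_0 = 4
111 = 15·7 + 6, so a_1 = 15
7 = 1·6 + 1, so a_2 = 1
6 = 6·1 + 0, so a_3 = 6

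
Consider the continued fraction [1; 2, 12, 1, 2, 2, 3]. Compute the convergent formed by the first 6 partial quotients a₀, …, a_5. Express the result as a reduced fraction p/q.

Compute successive convergents:
a_0 = 1: 1/1
a_1 = 2: 3/2
a_2 = 12: 37/25
a_3 = 1: 40/27
a_4 = 2: 117/79
a_5 = 2: 274/185

274/185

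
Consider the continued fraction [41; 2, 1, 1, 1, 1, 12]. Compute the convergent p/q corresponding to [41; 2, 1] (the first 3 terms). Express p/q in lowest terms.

Start with 1.
2 + 1/(1/1) = 2 + 1/1 = 3/1
41 + 1/(3/1) = 41 + 1/3 = 124/3

124/3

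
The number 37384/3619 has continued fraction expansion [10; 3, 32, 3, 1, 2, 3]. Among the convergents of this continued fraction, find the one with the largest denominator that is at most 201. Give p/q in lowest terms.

1002/97

List convergents until the denominator exceeds the bound:
a_0 = 10: 10/1  (≤ bound)
a_1 = 3: 31/3  (≤ bound)
a_2 = 32: 1002/97  (≤ bound)
a_3 = 3: 3037/294  (> 201, stop)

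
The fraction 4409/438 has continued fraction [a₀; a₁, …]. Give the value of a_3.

1

⌊4409/438⌋ = 10, remainder 29
⌊438/29⌋ = 15, remainder 3
⌊29/3⌋ = 9, remainder 2
⌊3/2⌋ = 1, remainder 1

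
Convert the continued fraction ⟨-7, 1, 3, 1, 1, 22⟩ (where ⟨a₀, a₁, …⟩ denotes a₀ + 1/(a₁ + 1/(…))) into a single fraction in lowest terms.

Use the convergent recurrence hₖ = aₖ·hₖ₋₁ + hₖ₋₂ (and likewise for the denominators kₖ):
a_0 = -7: -7/1
a_1 = 1: -6/1
a_2 = 3: -25/4
a_3 = 1: -31/5
a_4 = 1: -56/9
a_5 = 22: -1263/203

-1263/203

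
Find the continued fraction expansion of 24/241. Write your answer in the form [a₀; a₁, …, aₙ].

24 = 0·241 + 24, so a_0 = 0
241 = 10·24 + 1, so a_1 = 10
24 = 24·1 + 0, so a_2 = 24

[0; 10, 24]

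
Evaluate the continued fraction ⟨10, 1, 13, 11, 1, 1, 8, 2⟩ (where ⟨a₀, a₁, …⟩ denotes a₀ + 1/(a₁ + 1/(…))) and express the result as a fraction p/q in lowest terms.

Start with 2.
8 + 1/(2/1) = 8 + 1/2 = 17/2
1 + 1/(17/2) = 1 + 2/17 = 19/17
1 + 1/(19/17) = 1 + 17/19 = 36/19
11 + 1/(36/19) = 11 + 19/36 = 415/36
13 + 1/(415/36) = 13 + 36/415 = 5431/415
1 + 1/(5431/415) = 1 + 415/5431 = 5846/5431
10 + 1/(5846/5431) = 10 + 5431/5846 = 63891/5846

63891/5846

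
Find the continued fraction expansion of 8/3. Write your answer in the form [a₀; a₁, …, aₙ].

⌊8/3⌋ = 2, remainder 2
⌊3/2⌋ = 1, remainder 1
⌊2/1⌋ = 2, remainder 0

[2; 1, 2]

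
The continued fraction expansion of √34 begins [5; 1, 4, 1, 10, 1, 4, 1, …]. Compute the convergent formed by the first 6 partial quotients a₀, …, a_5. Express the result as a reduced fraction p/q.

a_0 = 5: 5/1
a_1 = 1: 6/1
a_2 = 4: 29/5
a_3 = 1: 35/6
a_4 = 10: 379/65
a_5 = 1: 414/71

414/71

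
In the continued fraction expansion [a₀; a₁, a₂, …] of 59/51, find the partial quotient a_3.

Run the Euclidean algorithm, recording each quotient:
59 ÷ 51 → quotient 1, remainder 8
51 ÷ 8 → quotient 6, remainder 3
8 ÷ 3 → quotient 2, remainder 2
3 ÷ 2 → quotient 1, remainder 1

1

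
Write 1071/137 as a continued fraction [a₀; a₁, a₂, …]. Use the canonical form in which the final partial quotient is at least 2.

[7; 1, 4, 2, 12]

Run the Euclidean algorithm, recording each quotient:
1071 = 7·137 + 112, so a_0 = 7
137 = 1·112 + 25, so a_1 = 1
112 = 4·25 + 12, so a_2 = 4
25 = 2·12 + 1, so a_3 = 2
12 = 12·1 + 0, so a_4 = 12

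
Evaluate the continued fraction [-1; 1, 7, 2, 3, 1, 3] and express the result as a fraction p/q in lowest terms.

-34/287

a_0 = -1: -1/1
a_1 = 1: 0/1
a_2 = 7: -1/8
a_3 = 2: -2/17
a_4 = 3: -7/59
a_5 = 1: -9/76
a_6 = 3: -34/287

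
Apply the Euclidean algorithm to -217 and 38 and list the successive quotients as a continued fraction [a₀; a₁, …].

[-6; 3, 2, 5]

Repeatedly divide and take the remainder:
-217 ÷ 38 → quotient -6, remainder 11
38 ÷ 11 → quotient 3, remainder 5
11 ÷ 5 → quotient 2, remainder 1
5 ÷ 1 → quotient 5, remainder 0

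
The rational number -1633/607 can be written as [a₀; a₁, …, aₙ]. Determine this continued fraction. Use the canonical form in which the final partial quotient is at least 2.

⌊-1633/607⌋ = -3, remainder 188
⌊607/188⌋ = 3, remainder 43
⌊188/43⌋ = 4, remainder 16
⌊43/16⌋ = 2, remainder 11
⌊16/11⌋ = 1, remainder 5
⌊11/5⌋ = 2, remainder 1
⌊5/1⌋ = 5, remainder 0

[-3; 3, 4, 2, 1, 2, 5]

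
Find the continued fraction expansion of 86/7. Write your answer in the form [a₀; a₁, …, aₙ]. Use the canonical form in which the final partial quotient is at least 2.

[12; 3, 2]

⌊86/7⌋ = 12, remainder 2
⌊7/2⌋ = 3, remainder 1
⌊2/1⌋ = 2, remainder 0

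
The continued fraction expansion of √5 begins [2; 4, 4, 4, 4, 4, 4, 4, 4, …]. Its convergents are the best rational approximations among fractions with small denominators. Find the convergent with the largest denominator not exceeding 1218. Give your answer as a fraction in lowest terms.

a_0 = 2: 2/1  (≤ bound)
a_1 = 4: 9/4  (≤ bound)
a_2 = 4: 38/17  (≤ bound)
a_3 = 4: 161/72  (≤ bound)
a_4 = 4: 682/305  (≤ bound)
a_5 = 4: 2889/1292  (> 1218, stop)

682/305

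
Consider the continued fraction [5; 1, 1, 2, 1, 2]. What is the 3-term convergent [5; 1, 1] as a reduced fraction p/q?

11/2

Compute successive convergents:
a_0 = 5: 5/1
a_1 = 1: 6/1
a_2 = 1: 11/2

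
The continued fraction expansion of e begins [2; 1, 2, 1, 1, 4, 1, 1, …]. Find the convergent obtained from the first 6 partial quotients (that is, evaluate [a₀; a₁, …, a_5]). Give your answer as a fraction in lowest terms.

87/32

Collapse the nested fraction from the inside out:
Start with 4.
1 + 1/(4/1) = 1 + 1/4 = 5/4
1 + 1/(5/4) = 1 + 4/5 = 9/5
2 + 1/(9/5) = 2 + 5/9 = 23/9
1 + 1/(23/9) = 1 + 9/23 = 32/23
2 + 1/(32/23) = 2 + 23/32 = 87/32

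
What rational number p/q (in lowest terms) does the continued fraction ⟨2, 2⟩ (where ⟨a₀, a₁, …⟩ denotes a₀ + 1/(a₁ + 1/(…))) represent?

Start with 2.
2 + 1/(2/1) = 2 + 1/2 = 5/2

5/2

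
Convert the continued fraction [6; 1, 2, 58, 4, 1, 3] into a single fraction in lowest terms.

Work from the innermost term outward:
Start with 3.
1 + 1/(3/1) = 1 + 1/3 = 4/3
4 + 1/(4/3) = 4 + 3/4 = 19/4
58 + 1/(19/4) = 58 + 4/19 = 1106/19
2 + 1/(1106/19) = 2 + 19/1106 = 2231/1106
1 + 1/(2231/1106) = 1 + 1106/2231 = 3337/2231
6 + 1/(3337/2231) = 6 + 2231/3337 = 22253/3337

22253/3337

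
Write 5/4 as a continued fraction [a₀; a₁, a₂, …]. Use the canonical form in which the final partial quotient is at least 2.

[1; 4]

5 ÷ 4 → quotient 1, remainder 1
4 ÷ 1 → quotient 4, remainder 0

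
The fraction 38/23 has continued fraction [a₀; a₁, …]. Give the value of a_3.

38 ÷ 23 → quotient 1, remainder 15
23 ÷ 15 → quotient 1, remainder 8
15 ÷ 8 → quotient 1, remainder 7
8 ÷ 7 → quotient 1, remainder 1

1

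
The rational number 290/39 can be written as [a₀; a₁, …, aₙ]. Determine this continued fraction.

Run the Euclidean algorithm, recording each quotient:
290 = 7·39 + 17, so a_0 = 7
39 = 2·17 + 5, so a_1 = 2
17 = 3·5 + 2, so a_2 = 3
5 = 2·2 + 1, so a_3 = 2
2 = 2·1 + 0, so a_4 = 2

[7; 2, 3, 2, 2]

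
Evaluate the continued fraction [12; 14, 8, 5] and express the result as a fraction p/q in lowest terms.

6989/579

a_0 = 12: 12/1
a_1 = 14: 169/14
a_2 = 8: 1364/113
a_3 = 5: 6989/579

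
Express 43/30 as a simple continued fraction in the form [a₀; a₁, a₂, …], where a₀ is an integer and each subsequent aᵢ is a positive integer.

⌊43/30⌋ = 1, remainder 13
⌊30/13⌋ = 2, remainder 4
⌊13/4⌋ = 3, remainder 1
⌊4/1⌋ = 4, remainder 0

[1; 2, 3, 4]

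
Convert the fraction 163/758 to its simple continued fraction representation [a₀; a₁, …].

Run the Euclidean algorithm, recording each quotient:
163 ÷ 758 → quotient 0, remainder 163
758 ÷ 163 → quotient 4, remainder 106
163 ÷ 106 → quotient 1, remainder 57
106 ÷ 57 → quotient 1, remainder 49
57 ÷ 49 → quotient 1, remainder 8
49 ÷ 8 → quotient 6, remainder 1
8 ÷ 1 → quotient 8, remainder 0

[0; 4, 1, 1, 1, 6, 8]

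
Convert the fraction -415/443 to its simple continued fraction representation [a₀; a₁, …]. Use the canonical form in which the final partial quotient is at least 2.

[-1; 15, 1, 4, 1, 1, 2]

⌊-415/443⌋ = -1, remainder 28
⌊443/28⌋ = 15, remainder 23
⌊28/23⌋ = 1, remainder 5
⌊23/5⌋ = 4, remainder 3
⌊5/3⌋ = 1, remainder 2
⌊3/2⌋ = 1, remainder 1
⌊2/1⌋ = 2, remainder 0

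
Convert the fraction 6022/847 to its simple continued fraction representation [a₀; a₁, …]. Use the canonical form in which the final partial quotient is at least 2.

6022 = 7·847 + 93, so a_0 = 7
847 = 9·93 + 10, so a_1 = 9
93 = 9·10 + 3, so a_2 = 9
10 = 3·3 + 1, so a_3 = 3
3 = 3·1 + 0, so a_4 = 3

[7; 9, 9, 3, 3]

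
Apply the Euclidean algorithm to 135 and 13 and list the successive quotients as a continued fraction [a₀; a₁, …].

[10; 2, 1, 1, 2]

Run the Euclidean algorithm, recording each quotient:
⌊135/13⌋ = 10, remainder 5
⌊13/5⌋ = 2, remainder 3
⌊5/3⌋ = 1, remainder 2
⌊3/2⌋ = 1, remainder 1
⌊2/1⌋ = 2, remainder 0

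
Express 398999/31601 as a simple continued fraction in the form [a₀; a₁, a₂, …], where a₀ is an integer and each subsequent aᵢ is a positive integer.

[12; 1, 1, 1, 2, 13, 5, 58]

398999 = 12·31601 + 19787, so a_0 = 12
31601 = 1·19787 + 11814, so a_1 = 1
19787 = 1·11814 + 7973, so a_2 = 1
11814 = 1·7973 + 3841, so a_3 = 1
7973 = 2·3841 + 291, so a_4 = 2
3841 = 13·291 + 58, so a_5 = 13
291 = 5·58 + 1, so a_6 = 5
58 = 58·1 + 0, so a_7 = 58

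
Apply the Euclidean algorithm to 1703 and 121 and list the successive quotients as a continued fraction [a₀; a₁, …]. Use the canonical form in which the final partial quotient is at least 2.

[14; 13, 2, 4]

Apply division with remainder until the remainder is 0:
1703 = 14·121 + 9, so a_0 = 14
121 = 13·9 + 4, so a_1 = 13
9 = 2·4 + 1, so a_2 = 2
4 = 4·1 + 0, so a_3 = 4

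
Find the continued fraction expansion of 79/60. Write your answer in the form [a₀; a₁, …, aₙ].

Repeatedly divide and take the remainder:
79 = 1·60 + 19, so a_0 = 1
60 = 3·19 + 3, so a_1 = 3
19 = 6·3 + 1, so a_2 = 6
3 = 3·1 + 0, so a_3 = 3

[1; 3, 6, 3]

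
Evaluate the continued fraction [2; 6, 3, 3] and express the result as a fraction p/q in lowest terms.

136/63

a_0 = 2: 2/1
a_1 = 6: 13/6
a_2 = 3: 41/19
a_3 = 3: 136/63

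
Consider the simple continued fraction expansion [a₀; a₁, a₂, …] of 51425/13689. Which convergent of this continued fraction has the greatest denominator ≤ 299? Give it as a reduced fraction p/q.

a_0 = 3: 3/1  (≤ bound)
a_1 = 1: 4/1  (≤ bound)
a_2 = 3: 15/4  (≤ bound)
a_3 = 9: 139/37  (≤ bound)
a_4 = 7: 988/263  (≤ bound)
a_5 = 1: 1127/300  (> 299, stop)

988/263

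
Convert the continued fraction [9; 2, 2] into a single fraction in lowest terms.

47/5

Compute successive convergents:
a_0 = 9: 9/1
a_1 = 2: 19/2
a_2 = 2: 47/5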